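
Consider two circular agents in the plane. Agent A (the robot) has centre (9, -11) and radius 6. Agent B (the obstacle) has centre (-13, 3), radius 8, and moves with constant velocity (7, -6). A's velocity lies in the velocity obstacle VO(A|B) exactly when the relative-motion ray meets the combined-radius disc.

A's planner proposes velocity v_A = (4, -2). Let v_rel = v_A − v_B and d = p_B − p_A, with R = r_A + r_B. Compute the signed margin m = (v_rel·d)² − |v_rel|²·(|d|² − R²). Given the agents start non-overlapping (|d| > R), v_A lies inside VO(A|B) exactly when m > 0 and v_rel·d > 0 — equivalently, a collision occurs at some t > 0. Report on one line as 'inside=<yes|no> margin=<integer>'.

d = (-22, 14),  |d|² = 680;  R = 6+8 = 14,  c = 680−14² = 484
v_rel = (-3, 4),  |v_rel|² = 25;  v_rel·d = (-3)·(-22) + (4)·(14) = 122
25·t² − 244·t + 484 = 0  ⇒  m = 122² − 25·484 = 2784
m = 2784 > 0,  v_rel·d = 122 > 0  ⇒  inside

inside=yes margin=2784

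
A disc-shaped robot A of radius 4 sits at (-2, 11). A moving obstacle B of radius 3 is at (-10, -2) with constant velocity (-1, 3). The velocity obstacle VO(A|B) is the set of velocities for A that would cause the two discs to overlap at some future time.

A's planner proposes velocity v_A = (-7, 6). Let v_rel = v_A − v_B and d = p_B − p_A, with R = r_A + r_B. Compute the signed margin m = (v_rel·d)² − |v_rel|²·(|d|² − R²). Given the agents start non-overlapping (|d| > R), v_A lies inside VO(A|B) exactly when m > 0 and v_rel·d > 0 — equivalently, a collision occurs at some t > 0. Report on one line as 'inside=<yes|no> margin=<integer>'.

d = (-8, -13),  |d|² = 233;  R = 4+3 = 7,  c = 233−7² = 184
v_rel = (-6, 3),  |v_rel|² = 45;  v_rel·d = (-6)·(-8) + (3)·(-13) = 9
45·t² − 18·t + 184 = 0  ⇒  m = 9² − 45·184 = -8199
m = -8199 < 0,  v_rel·d = 9 > 0  ⇒  outside

inside=no margin=-8199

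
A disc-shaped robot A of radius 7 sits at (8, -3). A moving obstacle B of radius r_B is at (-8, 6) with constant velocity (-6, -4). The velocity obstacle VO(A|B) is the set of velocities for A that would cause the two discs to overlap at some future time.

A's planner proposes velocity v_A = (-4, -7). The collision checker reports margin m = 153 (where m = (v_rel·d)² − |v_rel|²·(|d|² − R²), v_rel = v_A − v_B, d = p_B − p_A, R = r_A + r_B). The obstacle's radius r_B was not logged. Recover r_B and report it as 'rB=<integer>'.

m = 153
d = (-16, 9);  v_rel = (2, -3),  |v_rel|² = 13
v_rel×d = (2)·(9) − (-3)·(-16) = -30
since m = R²·13 − (-30)²:  R² = (900 + 153) / 13 = 81
R = √81 = 9  ⇒  r_B = 9 − 7 = 2

rB=2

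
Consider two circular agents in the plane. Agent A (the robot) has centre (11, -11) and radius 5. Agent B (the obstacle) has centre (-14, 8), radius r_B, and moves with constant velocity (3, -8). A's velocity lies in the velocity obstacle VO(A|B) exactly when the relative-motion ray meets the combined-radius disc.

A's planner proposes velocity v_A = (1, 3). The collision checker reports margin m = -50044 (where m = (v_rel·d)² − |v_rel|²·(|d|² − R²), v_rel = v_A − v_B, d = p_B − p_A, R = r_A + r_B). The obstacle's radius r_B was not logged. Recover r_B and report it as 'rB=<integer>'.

m = -50044
d = (-25, 19);  v_rel = (-2, 11),  |v_rel|² = 125
v_rel×d = (-2)·(19) − (11)·(-25) = 237
since m = R²·125 − 237²:  R² = (56169 + -50044) / 125 = 49
R = √49 = 7  ⇒  r_B = 7 − 5 = 2

rB=2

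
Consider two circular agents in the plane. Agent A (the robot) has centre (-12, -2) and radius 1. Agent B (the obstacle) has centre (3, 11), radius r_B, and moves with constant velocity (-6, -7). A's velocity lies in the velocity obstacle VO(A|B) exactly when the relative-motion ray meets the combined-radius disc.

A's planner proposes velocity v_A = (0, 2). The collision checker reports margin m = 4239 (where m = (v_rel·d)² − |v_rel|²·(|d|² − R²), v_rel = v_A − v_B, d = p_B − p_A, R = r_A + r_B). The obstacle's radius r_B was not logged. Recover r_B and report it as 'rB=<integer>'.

m = 4239
d = (15, 13);  v_rel = (6, 9),  |v_rel|² = 117
v_rel×d = (6)·(13) − (9)·(15) = -57
since m = R²·117 − (-57)²:  R² = (3249 + 4239) / 117 = 64
R = √64 = 8  ⇒  r_B = 8 − 1 = 7

rB=7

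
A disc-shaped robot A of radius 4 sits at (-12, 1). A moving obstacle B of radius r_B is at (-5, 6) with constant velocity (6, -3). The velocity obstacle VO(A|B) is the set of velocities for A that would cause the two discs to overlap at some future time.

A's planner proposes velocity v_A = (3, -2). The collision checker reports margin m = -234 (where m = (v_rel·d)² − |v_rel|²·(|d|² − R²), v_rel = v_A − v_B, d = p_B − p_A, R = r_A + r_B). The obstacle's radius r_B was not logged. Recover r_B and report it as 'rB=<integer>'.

m = -234
d = (7, 5);  v_rel = (-3, 1),  |v_rel|² = 10
v_rel×d = (-3)·(5) − (1)·(7) = -22
since m = R²·10 − (-22)²:  R² = (484 + -234) / 10 = 25
R = √25 = 5  ⇒  r_B = 5 − 4 = 1

rB=1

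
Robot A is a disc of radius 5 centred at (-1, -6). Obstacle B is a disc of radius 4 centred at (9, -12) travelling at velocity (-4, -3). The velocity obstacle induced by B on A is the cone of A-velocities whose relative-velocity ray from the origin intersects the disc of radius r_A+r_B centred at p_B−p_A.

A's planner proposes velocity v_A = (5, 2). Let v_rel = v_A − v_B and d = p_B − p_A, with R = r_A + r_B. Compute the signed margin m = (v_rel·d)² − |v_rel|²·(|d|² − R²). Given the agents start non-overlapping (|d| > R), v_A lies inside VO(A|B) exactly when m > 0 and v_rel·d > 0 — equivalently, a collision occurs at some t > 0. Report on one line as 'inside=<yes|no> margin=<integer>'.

d = (10, -6),  |d|² = 136;  R = 5+4 = 9,  c = 136−9² = 55
v_rel = (9, 5),  |v_rel|² = 106;  v_rel·d = (9)·(10) + (5)·(-6) = 60
106·t² − 120·t + 55 = 0  ⇒  m = 60² − 106·55 = -2230
m = -2230 < 0,  v_rel·d = 60 > 0  ⇒  outside

inside=no margin=-2230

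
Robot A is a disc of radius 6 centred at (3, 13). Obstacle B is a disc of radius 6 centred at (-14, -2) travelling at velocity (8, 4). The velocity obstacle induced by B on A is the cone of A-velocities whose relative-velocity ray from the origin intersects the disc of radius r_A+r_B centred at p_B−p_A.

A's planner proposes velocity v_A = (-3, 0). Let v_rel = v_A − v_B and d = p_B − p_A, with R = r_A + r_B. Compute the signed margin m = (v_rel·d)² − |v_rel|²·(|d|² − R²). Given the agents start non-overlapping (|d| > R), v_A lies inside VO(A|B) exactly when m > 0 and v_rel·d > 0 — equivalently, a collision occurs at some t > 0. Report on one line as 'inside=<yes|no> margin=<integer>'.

d = (-17, -15),  |d|² = 514;  R = 6+6 = 12,  c = 514−12² = 370
v_rel = (-11, -4),  |v_rel|² = 137;  v_rel·d = (-11)·(-17) + (-4)·(-15) = 247
137·t² − 494·t + 370 = 0  ⇒  m = 247² − 137·370 = 10319
m = 10319 > 0,  v_rel·d = 247 > 0  ⇒  inside

inside=yes margin=10319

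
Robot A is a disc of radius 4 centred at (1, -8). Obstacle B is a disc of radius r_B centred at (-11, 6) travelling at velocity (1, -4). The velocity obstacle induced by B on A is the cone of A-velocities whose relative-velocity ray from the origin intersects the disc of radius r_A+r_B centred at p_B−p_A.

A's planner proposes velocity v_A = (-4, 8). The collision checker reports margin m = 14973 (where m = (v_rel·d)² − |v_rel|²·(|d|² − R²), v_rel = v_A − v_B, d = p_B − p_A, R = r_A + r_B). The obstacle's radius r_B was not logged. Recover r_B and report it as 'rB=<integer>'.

m = 14973
d = (-12, 14);  v_rel = (-5, 12),  |v_rel|² = 169
v_rel×d = (-5)·(14) − (12)·(-12) = 74
since m = R²·169 − 74²:  R² = (5476 + 14973) / 169 = 121
R = √121 = 11  ⇒  r_B = 11 − 4 = 7

rB=7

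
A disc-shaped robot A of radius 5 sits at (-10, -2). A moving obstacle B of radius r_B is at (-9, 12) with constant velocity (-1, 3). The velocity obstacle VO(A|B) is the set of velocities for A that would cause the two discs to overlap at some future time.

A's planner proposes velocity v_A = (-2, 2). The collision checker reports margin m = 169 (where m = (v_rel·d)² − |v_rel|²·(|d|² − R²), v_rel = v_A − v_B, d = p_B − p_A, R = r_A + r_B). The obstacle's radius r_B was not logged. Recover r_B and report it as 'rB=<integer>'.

m = 169
d = (1, 14);  v_rel = (-1, -1),  |v_rel|² = 2
v_rel×d = (-1)·(14) − (-1)·(1) = -13
since m = R²·2 − (-13)²:  R² = (169 + 169) / 2 = 169
R = √169 = 13  ⇒  r_B = 13 − 5 = 8

rB=8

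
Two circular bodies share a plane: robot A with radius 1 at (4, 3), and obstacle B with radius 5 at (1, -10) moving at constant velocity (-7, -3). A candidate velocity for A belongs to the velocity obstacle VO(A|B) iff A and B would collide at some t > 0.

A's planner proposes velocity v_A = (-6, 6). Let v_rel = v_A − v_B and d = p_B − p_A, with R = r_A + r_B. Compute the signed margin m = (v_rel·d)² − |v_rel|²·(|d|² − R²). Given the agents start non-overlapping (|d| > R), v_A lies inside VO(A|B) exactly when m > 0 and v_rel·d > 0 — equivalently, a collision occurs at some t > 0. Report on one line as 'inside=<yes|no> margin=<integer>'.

d = (-3, -13),  |d|² = 178;  R = 1+5 = 6,  c = 178−6² = 142
v_rel = (1, 9),  |v_rel|² = 82;  v_rel·d = (1)·(-3) + (9)·(-13) = -120
82·t² + 240·t + 142 = 0  ⇒  m = (-120)² − 82·142 = 2756
m = 2756 > 0,  v_rel·d = -120 < 0  ⇒  outside

inside=no margin=2756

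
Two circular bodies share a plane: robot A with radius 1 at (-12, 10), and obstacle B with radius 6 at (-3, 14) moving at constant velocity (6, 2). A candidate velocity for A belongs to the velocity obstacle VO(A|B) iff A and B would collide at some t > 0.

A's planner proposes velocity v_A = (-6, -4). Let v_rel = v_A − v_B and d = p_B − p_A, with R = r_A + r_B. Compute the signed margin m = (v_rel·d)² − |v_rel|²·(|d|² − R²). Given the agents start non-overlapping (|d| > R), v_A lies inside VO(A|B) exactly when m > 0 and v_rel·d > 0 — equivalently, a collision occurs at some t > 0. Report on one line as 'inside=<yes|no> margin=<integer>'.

d = (9, 4),  |d|² = 97;  R = 1+6 = 7,  c = 97−7² = 48
v_rel = (-12, -6),  |v_rel|² = 180;  v_rel·d = (-12)·(9) + (-6)·(4) = -132
180·t² + 264·t + 48 = 0  ⇒  m = (-132)² − 180·48 = 8784
m = 8784 > 0,  v_rel·d = -132 < 0  ⇒  outside

inside=no margin=8784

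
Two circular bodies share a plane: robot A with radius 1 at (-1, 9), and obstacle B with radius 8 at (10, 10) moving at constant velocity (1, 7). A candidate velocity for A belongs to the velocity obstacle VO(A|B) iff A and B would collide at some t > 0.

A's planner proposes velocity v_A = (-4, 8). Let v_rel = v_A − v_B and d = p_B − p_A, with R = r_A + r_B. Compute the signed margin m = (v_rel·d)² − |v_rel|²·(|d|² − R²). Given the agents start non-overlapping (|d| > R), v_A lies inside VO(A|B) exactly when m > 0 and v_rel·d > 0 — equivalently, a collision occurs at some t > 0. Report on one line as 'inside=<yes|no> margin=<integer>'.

d = (11, 1),  |d|² = 122;  R = 1+8 = 9,  c = 122−9² = 41
v_rel = (-5, 1),  |v_rel|² = 26;  v_rel·d = (-5)·(11) + (1)·(1) = -54
26·t² + 108·t + 41 = 0  ⇒  m = (-54)² − 26·41 = 1850
m = 1850 > 0,  v_rel·d = -54 < 0  ⇒  outside

inside=no margin=1850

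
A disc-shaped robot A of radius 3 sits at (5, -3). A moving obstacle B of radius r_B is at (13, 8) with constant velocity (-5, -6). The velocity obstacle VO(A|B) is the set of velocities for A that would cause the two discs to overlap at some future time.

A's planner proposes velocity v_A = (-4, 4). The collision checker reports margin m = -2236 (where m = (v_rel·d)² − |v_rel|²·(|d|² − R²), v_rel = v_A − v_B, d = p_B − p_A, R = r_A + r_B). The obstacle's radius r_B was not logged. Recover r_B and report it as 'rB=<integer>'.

m = -2236
d = (8, 11);  v_rel = (1, 10),  |v_rel|² = 101
v_rel×d = (1)·(11) − (10)·(8) = -69
since m = R²·101 − (-69)²:  R² = (4761 + -2236) / 101 = 25
R = √25 = 5  ⇒  r_B = 5 − 3 = 2

rB=2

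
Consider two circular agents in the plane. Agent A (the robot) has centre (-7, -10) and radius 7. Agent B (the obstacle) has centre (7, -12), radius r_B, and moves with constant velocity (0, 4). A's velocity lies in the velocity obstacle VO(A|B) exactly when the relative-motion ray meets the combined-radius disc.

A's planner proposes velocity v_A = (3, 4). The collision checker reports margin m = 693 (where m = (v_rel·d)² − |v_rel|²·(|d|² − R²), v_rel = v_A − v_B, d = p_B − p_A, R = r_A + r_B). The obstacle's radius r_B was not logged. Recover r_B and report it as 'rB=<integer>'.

m = 693
d = (14, -2);  v_rel = (3, 0),  |v_rel|² = 9
v_rel×d = (3)·(-2) − (0)·(14) = -6
since m = R²·9 − (-6)²:  R² = (36 + 693) / 9 = 81
R = √81 = 9  ⇒  r_B = 9 − 7 = 2

rB=2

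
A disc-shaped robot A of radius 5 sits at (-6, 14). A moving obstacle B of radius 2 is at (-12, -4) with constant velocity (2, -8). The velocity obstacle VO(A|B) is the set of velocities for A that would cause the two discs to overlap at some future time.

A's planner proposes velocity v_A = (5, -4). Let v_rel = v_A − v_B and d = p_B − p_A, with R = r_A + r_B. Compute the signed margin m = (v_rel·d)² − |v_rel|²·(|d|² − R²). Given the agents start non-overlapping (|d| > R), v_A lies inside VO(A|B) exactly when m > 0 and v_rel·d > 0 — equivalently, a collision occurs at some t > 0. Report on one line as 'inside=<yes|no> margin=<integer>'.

d = (-6, -18),  |d|² = 360;  R = 5+2 = 7,  c = 360−7² = 311
v_rel = (3, 4),  |v_rel|² = 25;  v_rel·d = (3)·(-6) + (4)·(-18) = -90
25·t² + 180·t + 311 = 0  ⇒  m = (-90)² − 25·311 = 325
m = 325 > 0,  v_rel·d = -90 < 0  ⇒  outside

inside=no margin=325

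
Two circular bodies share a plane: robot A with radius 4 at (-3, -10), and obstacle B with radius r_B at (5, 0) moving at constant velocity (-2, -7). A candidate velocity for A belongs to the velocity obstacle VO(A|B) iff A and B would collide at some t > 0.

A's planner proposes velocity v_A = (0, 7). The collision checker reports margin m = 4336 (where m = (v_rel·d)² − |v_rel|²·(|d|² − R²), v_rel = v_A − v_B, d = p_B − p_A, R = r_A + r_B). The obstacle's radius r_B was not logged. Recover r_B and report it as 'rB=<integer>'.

m = 4336
d = (8, 10);  v_rel = (2, 14),  |v_rel|² = 200
v_rel×d = (2)·(10) − (14)·(8) = -92
since m = R²·200 − (-92)²:  R² = (8464 + 4336) / 200 = 64
R = √64 = 8  ⇒  r_B = 8 − 4 = 4

rB=4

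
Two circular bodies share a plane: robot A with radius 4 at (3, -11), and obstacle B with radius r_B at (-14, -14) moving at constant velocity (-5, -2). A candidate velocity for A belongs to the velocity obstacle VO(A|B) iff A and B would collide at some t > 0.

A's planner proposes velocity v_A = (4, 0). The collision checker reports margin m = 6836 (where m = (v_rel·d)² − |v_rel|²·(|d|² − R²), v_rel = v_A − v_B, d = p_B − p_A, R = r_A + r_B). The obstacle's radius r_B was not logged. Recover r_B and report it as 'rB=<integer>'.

m = 6836
d = (-17, -3);  v_rel = (9, 2),  |v_rel|² = 85
v_rel×d = (9)·(-3) − (2)·(-17) = 7
since m = R²·85 − 7²:  R² = (49 + 6836) / 85 = 81
R = √81 = 9  ⇒  r_B = 9 − 4 = 5

rB=5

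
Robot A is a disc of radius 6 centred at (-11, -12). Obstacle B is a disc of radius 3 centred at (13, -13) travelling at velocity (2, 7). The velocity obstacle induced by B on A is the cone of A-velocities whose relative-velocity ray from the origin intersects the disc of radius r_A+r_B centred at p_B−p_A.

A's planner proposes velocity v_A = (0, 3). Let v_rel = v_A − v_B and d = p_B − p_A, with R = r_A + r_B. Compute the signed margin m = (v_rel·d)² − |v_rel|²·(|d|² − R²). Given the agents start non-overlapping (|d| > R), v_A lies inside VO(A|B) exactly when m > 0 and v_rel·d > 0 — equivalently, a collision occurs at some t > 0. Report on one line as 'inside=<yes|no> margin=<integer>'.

d = (24, -1),  |d|² = 577;  R = 6+3 = 9,  c = 577−9² = 496
v_rel = (-2, -4),  |v_rel|² = 20;  v_rel·d = (-2)·(24) + (-4)·(-1) = -44
20·t² + 88·t + 496 = 0  ⇒  m = (-44)² − 20·496 = -7984
m = -7984 < 0,  v_rel·d = -44 < 0  ⇒  outside

inside=no margin=-7984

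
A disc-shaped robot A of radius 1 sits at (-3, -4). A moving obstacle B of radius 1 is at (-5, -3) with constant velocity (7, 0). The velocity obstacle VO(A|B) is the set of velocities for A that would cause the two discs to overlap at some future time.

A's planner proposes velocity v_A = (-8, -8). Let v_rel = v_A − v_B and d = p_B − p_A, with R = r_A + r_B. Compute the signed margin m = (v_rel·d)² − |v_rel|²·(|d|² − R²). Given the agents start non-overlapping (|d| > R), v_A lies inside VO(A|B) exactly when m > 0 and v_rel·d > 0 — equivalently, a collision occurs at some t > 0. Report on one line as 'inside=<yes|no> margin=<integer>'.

d = (-2, 1),  |d|² = 5;  R = 1+1 = 2,  c = 5−2² = 1
v_rel = (-15, -8),  |v_rel|² = 289;  v_rel·d = (-15)·(-2) + (-8)·(1) = 22
289·t² − 44·t + 1 = 0  ⇒  m = 22² − 289·1 = 195
m = 195 > 0,  v_rel·d = 22 > 0  ⇒  inside

inside=yes margin=195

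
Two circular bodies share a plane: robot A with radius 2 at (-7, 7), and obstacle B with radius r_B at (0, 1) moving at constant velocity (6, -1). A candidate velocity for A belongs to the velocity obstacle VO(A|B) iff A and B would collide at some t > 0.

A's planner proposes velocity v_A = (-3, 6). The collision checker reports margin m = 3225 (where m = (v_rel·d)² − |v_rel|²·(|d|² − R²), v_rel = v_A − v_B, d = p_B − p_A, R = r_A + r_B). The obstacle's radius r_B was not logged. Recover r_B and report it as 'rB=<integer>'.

m = 3225
d = (7, -6);  v_rel = (-9, 7),  |v_rel|² = 130
v_rel×d = (-9)·(-6) − (7)·(7) = 5
since m = R²·130 − 5²:  R² = (25 + 3225) / 130 = 25
R = √25 = 5  ⇒  r_B = 5 − 2 = 3

rB=3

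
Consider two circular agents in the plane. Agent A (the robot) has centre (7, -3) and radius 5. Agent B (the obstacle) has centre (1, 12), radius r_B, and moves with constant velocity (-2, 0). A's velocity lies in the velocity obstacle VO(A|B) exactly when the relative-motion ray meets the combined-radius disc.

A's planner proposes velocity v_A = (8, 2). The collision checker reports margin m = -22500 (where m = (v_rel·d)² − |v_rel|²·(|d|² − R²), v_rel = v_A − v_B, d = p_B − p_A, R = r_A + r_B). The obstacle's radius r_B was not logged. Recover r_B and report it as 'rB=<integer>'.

m = -22500
d = (-6, 15);  v_rel = (10, 2),  |v_rel|² = 104
v_rel×d = (10)·(15) − (2)·(-6) = 162
since m = R²·104 − 162²:  R² = (26244 + -22500) / 104 = 36
R = √36 = 6  ⇒  r_B = 6 − 5 = 1

rB=1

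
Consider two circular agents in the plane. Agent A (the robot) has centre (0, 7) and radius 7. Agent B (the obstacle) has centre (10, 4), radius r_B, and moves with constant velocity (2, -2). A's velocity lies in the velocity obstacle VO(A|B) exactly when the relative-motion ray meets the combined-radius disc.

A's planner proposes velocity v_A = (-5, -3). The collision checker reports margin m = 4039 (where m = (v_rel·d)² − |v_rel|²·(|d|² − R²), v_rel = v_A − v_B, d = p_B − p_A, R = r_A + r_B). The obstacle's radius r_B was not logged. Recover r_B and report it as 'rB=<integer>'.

m = 4039
d = (10, -3);  v_rel = (-7, -1),  |v_rel|² = 50
v_rel×d = (-7)·(-3) − (-1)·(10) = 31
since m = R²·50 − 31²:  R² = (961 + 4039) / 50 = 100
R = √100 = 10  ⇒  r_B = 10 − 7 = 3

rB=3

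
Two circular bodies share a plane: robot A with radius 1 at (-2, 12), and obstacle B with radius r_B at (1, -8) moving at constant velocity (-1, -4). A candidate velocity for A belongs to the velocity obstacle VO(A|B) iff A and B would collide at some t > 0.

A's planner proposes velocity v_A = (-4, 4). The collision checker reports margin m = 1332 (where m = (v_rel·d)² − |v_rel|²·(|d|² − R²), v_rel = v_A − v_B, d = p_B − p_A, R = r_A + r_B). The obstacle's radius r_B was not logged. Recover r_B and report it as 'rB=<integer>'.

m = 1332
d = (3, -20);  v_rel = (-3, 8),  |v_rel|² = 73
v_rel×d = (-3)·(-20) − (8)·(3) = 36
since m = R²·73 − 36²:  R² = (1296 + 1332) / 73 = 36
R = √36 = 6  ⇒  r_B = 6 − 1 = 5

rB=5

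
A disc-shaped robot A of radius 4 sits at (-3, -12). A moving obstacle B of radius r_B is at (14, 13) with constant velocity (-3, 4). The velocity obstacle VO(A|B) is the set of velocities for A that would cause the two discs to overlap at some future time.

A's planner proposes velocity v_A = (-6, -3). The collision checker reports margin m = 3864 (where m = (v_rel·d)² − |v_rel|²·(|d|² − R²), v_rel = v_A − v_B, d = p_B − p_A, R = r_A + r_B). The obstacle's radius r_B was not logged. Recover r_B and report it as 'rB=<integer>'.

m = 3864
d = (17, 25);  v_rel = (-3, -7),  |v_rel|² = 58
v_rel×d = (-3)·(25) − (-7)·(17) = 44
since m = R²·58 − 44²:  R² = (1936 + 3864) / 58 = 100
R = √100 = 10  ⇒  r_B = 10 − 4 = 6

rB=6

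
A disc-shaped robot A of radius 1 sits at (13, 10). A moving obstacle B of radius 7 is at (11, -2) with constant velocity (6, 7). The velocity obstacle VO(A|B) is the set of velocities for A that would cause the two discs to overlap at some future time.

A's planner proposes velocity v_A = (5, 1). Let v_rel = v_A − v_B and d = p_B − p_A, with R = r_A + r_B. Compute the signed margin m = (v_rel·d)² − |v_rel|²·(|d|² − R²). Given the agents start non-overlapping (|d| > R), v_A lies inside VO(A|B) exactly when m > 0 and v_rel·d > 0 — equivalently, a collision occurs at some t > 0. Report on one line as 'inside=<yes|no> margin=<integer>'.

d = (-2, -12),  |d|² = 148;  R = 1+7 = 8,  c = 148−8² = 84
v_rel = (-1, -6),  |v_rel|² = 37;  v_rel·d = (-1)·(-2) + (-6)·(-12) = 74
37·t² − 148·t + 84 = 0  ⇒  m = 74² − 37·84 = 2368
m = 2368 > 0,  v_rel·d = 74 > 0  ⇒  inside

inside=yes margin=2368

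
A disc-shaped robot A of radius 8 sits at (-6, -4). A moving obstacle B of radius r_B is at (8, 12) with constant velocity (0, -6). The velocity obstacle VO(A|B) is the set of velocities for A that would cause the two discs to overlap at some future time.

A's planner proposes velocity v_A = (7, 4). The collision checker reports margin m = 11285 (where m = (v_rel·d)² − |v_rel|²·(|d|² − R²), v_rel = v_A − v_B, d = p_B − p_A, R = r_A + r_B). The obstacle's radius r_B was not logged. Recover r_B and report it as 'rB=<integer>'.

m = 11285
d = (14, 16);  v_rel = (7, 10),  |v_rel|² = 149
v_rel×d = (7)·(16) − (10)·(14) = -28
since m = R²·149 − (-28)²:  R² = (784 + 11285) / 149 = 81
R = √81 = 9  ⇒  r_B = 9 − 8 = 1

rB=1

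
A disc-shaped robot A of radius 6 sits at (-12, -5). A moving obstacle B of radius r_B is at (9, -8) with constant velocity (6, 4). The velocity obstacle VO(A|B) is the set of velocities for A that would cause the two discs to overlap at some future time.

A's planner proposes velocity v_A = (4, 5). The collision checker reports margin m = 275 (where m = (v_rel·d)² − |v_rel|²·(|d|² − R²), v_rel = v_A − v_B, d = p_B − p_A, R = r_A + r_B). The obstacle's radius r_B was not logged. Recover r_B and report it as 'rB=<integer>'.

m = 275
d = (21, -3);  v_rel = (-2, 1),  |v_rel|² = 5
v_rel×d = (-2)·(-3) − (1)·(21) = -15
since m = R²·5 − (-15)²:  R² = (225 + 275) / 5 = 100
R = √100 = 10  ⇒  r_B = 10 − 6 = 4

rB=4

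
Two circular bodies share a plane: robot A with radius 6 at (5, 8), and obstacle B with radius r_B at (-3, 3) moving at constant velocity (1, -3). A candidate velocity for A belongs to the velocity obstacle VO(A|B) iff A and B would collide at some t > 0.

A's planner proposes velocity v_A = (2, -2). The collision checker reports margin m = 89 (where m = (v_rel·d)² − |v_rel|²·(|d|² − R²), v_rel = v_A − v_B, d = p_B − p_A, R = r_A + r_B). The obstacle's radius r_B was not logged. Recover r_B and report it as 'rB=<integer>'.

m = 89
d = (-8, -5);  v_rel = (1, 1),  |v_rel|² = 2
v_rel×d = (1)·(-5) − (1)·(-8) = 3
since m = R²·2 − 3²:  R² = (9 + 89) / 2 = 49
R = √49 = 7  ⇒  r_B = 7 − 6 = 1

rB=1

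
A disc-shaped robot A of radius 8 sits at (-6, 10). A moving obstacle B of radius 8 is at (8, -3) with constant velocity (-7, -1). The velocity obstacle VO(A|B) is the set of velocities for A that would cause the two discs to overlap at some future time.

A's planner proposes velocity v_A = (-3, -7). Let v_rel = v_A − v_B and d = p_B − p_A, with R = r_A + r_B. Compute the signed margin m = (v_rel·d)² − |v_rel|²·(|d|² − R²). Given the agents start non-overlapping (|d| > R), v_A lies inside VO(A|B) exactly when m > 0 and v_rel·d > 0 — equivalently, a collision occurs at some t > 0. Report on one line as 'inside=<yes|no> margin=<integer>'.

d = (14, -13),  |d|² = 365;  R = 8+8 = 16,  c = 365−16² = 109
v_rel = (4, -6),  |v_rel|² = 52;  v_rel·d = (4)·(14) + (-6)·(-13) = 134
52·t² − 268·t + 109 = 0  ⇒  m = 134² − 52·109 = 12288
m = 12288 > 0,  v_rel·d = 134 > 0  ⇒  inside

inside=yes margin=12288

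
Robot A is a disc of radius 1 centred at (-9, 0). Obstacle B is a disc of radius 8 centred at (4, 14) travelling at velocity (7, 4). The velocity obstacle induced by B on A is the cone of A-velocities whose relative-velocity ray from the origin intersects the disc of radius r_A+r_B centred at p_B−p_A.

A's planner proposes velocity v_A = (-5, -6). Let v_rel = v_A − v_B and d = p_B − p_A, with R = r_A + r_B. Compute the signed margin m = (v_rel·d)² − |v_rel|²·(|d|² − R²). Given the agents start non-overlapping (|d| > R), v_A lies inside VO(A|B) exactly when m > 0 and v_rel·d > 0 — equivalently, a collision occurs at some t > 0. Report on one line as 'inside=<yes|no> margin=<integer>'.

d = (13, 14),  |d|² = 365;  R = 1+8 = 9,  c = 365−9² = 284
v_rel = (-12, -10),  |v_rel|² = 244;  v_rel·d = (-12)·(13) + (-10)·(14) = -296
244·t² + 592·t + 284 = 0  ⇒  m = (-296)² − 244·284 = 18320
m = 18320 > 0,  v_rel·d = -296 < 0  ⇒  outside

inside=no margin=18320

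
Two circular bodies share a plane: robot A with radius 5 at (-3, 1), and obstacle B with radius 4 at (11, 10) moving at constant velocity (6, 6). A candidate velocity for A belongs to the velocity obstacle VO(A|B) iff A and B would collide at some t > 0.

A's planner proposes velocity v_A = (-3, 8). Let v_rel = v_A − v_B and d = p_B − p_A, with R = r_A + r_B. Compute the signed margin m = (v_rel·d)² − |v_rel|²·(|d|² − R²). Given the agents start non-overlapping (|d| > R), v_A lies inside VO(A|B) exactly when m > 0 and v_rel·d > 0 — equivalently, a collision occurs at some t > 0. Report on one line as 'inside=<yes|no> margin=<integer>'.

d = (14, 9),  |d|² = 277;  R = 5+4 = 9,  c = 277−9² = 196
v_rel = (-9, 2),  |v_rel|² = 85;  v_rel·d = (-9)·(14) + (2)·(9) = -108
85·t² + 216·t + 196 = 0  ⇒  m = (-108)² − 85·196 = -4996
m = -4996 < 0,  v_rel·d = -108 < 0  ⇒  outside

inside=no margin=-4996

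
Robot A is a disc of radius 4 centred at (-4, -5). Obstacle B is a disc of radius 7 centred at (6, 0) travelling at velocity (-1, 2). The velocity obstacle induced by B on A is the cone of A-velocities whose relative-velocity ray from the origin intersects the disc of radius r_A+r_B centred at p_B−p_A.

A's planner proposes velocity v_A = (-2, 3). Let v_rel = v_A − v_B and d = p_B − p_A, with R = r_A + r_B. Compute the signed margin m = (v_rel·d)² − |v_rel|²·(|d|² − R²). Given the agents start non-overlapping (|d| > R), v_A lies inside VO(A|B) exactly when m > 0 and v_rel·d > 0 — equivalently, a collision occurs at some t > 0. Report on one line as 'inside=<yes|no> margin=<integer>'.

d = (10, 5),  |d|² = 125;  R = 4+7 = 11,  c = 125−11² = 4
v_rel = (-1, 1),  |v_rel|² = 2;  v_rel·d = (-1)·(10) + (1)·(5) = -5
2·t² + 10·t + 4 = 0  ⇒  m = (-5)² − 2·4 = 17
m = 17 > 0,  v_rel·d = -5 < 0  ⇒  outside

inside=no margin=17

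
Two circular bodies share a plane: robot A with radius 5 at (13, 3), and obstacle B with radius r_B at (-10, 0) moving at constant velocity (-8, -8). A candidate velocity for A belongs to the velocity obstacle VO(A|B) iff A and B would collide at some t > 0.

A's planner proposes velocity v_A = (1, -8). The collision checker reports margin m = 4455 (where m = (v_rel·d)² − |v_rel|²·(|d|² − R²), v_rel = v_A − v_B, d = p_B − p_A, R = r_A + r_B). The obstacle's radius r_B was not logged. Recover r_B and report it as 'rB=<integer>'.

m = 4455
d = (-23, -3);  v_rel = (9, 0),  |v_rel|² = 81
v_rel×d = (9)·(-3) − (0)·(-23) = -27
since m = R²·81 − (-27)²:  R² = (729 + 4455) / 81 = 64
R = √64 = 8  ⇒  r_B = 8 − 5 = 3

rB=3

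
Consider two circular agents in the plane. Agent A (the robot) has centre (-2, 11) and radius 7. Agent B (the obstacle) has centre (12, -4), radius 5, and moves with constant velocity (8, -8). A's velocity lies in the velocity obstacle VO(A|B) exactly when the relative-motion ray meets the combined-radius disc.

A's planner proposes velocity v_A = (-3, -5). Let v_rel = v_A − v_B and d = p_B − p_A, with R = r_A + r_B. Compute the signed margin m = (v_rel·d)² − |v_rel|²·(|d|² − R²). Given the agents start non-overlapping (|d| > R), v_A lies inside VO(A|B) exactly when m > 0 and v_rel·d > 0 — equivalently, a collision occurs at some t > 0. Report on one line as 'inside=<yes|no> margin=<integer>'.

d = (14, -15),  |d|² = 421;  R = 7+5 = 12,  c = 421−12² = 277
v_rel = (-11, 3),  |v_rel|² = 130;  v_rel·d = (-11)·(14) + (3)·(-15) = -199
130·t² + 398·t + 277 = 0  ⇒  m = (-199)² − 130·277 = 3591
m = 3591 > 0,  v_rel·d = -199 < 0  ⇒  outside

inside=no margin=3591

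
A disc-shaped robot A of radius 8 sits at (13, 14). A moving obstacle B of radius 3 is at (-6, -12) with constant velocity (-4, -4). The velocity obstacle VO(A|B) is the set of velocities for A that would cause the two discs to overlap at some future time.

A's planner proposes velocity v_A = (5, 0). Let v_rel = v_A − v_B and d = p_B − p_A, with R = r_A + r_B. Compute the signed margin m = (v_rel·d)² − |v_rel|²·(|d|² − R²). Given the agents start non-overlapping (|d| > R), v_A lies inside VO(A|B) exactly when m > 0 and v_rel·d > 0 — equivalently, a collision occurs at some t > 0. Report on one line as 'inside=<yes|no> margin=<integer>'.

d = (-19, -26),  |d|² = 1037;  R = 8+3 = 11,  c = 1037−11² = 916
v_rel = (9, 4),  |v_rel|² = 97;  v_rel·d = (9)·(-19) + (4)·(-26) = -275
97·t² + 550·t + 916 = 0  ⇒  m = (-275)² − 97·916 = -13227
m = -13227 < 0,  v_rel·d = -275 < 0  ⇒  outside

inside=no margin=-13227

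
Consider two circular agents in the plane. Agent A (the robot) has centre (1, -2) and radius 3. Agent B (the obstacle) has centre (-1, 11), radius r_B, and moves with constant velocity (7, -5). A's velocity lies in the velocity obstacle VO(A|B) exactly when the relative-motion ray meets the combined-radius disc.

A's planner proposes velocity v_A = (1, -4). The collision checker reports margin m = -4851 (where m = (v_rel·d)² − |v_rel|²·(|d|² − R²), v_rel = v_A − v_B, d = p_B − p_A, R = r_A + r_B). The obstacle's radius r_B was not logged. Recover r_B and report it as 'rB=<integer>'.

m = -4851
d = (-2, 13);  v_rel = (-6, 1),  |v_rel|² = 37
v_rel×d = (-6)·(13) − (1)·(-2) = -76
since m = R²·37 − (-76)²:  R² = (5776 + -4851) / 37 = 25
R = √25 = 5  ⇒  r_B = 5 − 3 = 2

rB=2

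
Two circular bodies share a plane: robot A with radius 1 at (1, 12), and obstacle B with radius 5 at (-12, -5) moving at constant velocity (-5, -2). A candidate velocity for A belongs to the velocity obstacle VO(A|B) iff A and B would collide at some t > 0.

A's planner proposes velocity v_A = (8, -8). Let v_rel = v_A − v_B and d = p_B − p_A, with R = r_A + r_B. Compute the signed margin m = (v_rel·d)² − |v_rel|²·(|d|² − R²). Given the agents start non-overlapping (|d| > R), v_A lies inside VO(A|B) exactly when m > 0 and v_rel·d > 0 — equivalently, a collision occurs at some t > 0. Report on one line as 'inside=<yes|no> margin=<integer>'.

d = (-13, -17),  |d|² = 458;  R = 1+5 = 6,  c = 458−6² = 422
v_rel = (13, -6),  |v_rel|² = 205;  v_rel·d = (13)·(-13) + (-6)·(-17) = -67
205·t² + 134·t + 422 = 0  ⇒  m = (-67)² − 205·422 = -82021
m = -82021 < 0,  v_rel·d = -67 < 0  ⇒  outside

inside=no margin=-82021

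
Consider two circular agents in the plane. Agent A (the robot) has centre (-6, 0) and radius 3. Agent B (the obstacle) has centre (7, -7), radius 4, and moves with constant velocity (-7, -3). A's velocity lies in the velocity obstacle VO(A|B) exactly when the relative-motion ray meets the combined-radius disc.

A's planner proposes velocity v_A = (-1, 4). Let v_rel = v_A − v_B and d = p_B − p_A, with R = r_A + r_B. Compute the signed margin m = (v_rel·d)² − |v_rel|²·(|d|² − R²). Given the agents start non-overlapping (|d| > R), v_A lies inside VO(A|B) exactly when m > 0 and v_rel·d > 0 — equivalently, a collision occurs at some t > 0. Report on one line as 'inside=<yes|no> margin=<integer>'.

d = (13, -7),  |d|² = 218;  R = 3+4 = 7,  c = 218−7² = 169
v_rel = (6, 7),  |v_rel|² = 85;  v_rel·d = (6)·(13) + (7)·(-7) = 29
85·t² − 58·t + 169 = 0  ⇒  m = 29² − 85·169 = -13524
m = -13524 < 0,  v_rel·d = 29 > 0  ⇒  outside

inside=no margin=-13524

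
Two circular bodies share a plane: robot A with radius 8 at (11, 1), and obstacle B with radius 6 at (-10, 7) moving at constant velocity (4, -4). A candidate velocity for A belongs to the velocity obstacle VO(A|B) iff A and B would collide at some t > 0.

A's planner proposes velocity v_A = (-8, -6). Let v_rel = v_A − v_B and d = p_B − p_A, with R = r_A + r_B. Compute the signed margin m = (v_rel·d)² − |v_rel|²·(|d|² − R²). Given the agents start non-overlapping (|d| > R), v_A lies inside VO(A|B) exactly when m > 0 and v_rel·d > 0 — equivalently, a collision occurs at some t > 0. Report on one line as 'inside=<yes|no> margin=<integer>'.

d = (-21, 6),  |d|² = 477;  R = 8+6 = 14,  c = 477−14² = 281
v_rel = (-12, -2),  |v_rel|² = 148;  v_rel·d = (-12)·(-21) + (-2)·(6) = 240
148·t² − 480·t + 281 = 0  ⇒  m = 240² − 148·281 = 16012
m = 16012 > 0,  v_rel·d = 240 > 0  ⇒  inside

inside=yes margin=16012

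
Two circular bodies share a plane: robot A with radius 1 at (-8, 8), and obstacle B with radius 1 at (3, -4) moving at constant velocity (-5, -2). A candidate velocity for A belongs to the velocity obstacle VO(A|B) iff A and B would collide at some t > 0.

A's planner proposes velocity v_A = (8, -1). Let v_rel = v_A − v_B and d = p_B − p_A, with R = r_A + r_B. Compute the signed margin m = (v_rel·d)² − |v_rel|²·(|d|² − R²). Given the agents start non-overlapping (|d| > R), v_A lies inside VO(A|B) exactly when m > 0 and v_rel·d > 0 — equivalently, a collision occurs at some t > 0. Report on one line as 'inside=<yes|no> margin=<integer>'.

d = (11, -12),  |d|² = 265;  R = 1+1 = 2,  c = 265−2² = 261
v_rel = (13, 1),  |v_rel|² = 170;  v_rel·d = (13)·(11) + (1)·(-12) = 131
170·t² − 262·t + 261 = 0  ⇒  m = 131² − 170·261 = -27209
m = -27209 < 0,  v_rel·d = 131 > 0  ⇒  outside

inside=no margin=-27209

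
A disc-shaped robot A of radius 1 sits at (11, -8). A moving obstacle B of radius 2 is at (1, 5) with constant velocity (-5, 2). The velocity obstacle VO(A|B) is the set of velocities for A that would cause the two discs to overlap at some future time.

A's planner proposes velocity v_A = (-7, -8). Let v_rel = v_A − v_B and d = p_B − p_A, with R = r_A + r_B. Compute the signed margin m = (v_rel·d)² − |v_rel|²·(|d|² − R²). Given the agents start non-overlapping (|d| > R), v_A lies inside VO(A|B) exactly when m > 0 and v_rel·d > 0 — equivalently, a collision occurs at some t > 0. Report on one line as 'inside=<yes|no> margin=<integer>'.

d = (-10, 13),  |d|² = 269;  R = 1+2 = 3,  c = 269−3² = 260
v_rel = (-2, -10),  |v_rel|² = 104;  v_rel·d = (-2)·(-10) + (-10)·(13) = -110
104·t² + 220·t + 260 = 0  ⇒  m = (-110)² − 104·260 = -14940
m = -14940 < 0,  v_rel·d = -110 < 0  ⇒  outside

inside=no margin=-14940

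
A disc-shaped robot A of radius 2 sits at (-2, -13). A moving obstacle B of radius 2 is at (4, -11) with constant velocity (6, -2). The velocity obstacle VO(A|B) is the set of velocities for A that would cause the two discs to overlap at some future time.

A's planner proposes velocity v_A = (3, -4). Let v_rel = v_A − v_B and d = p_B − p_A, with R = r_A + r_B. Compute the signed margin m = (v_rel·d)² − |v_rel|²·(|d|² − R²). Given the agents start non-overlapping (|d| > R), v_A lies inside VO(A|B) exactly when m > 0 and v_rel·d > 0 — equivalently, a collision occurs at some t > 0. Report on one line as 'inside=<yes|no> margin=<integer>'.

d = (6, 2),  |d|² = 40;  R = 2+2 = 4,  c = 40−4² = 24
v_rel = (-3, -2),  |v_rel|² = 13;  v_rel·d = (-3)·(6) + (-2)·(2) = -22
13·t² + 44·t + 24 = 0  ⇒  m = (-22)² − 13·24 = 172
m = 172 > 0,  v_rel·d = -22 < 0  ⇒  outside

inside=no margin=172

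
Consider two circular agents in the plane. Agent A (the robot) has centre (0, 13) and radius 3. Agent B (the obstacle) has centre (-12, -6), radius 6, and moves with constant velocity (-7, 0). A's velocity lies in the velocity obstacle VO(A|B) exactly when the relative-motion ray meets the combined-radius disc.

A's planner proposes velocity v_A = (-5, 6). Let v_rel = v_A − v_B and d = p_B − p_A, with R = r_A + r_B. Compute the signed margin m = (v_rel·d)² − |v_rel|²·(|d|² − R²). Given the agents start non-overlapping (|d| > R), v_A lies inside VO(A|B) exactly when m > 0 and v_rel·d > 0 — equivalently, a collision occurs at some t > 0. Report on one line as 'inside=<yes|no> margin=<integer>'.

d = (-12, -19),  |d|² = 505;  R = 3+6 = 9,  c = 505−9² = 424
v_rel = (2, 6),  |v_rel|² = 40;  v_rel·d = (2)·(-12) + (6)·(-19) = -138
40·t² + 276·t + 424 = 0  ⇒  m = (-138)² − 40·424 = 2084
m = 2084 > 0,  v_rel·d = -138 < 0  ⇒  outside

inside=no margin=2084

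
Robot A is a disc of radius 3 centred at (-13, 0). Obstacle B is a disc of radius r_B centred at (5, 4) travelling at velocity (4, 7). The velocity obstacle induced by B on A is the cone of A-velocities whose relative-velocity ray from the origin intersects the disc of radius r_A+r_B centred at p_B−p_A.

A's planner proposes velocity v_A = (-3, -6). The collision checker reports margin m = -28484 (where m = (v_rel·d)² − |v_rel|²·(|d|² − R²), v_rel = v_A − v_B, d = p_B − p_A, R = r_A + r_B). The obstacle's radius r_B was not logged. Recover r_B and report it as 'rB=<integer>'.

m = -28484
d = (18, 4);  v_rel = (-7, -13),  |v_rel|² = 218
v_rel×d = (-7)·(4) − (-13)·(18) = 206
since m = R²·218 − 206²:  R² = (42436 + -28484) / 218 = 64
R = √64 = 8  ⇒  r_B = 8 − 3 = 5

rB=5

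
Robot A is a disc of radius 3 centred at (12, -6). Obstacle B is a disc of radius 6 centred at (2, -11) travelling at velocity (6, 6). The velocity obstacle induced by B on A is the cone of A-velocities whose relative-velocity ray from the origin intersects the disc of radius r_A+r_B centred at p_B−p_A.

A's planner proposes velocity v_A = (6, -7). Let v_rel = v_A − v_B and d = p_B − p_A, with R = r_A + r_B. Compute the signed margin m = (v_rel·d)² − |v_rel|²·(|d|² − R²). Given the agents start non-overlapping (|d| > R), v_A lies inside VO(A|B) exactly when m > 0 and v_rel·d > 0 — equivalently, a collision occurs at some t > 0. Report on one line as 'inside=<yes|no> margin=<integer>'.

d = (-10, -5),  |d|² = 125;  R = 3+6 = 9,  c = 125−9² = 44
v_rel = (0, -13),  |v_rel|² = 169;  v_rel·d = (0)·(-10) + (-13)·(-5) = 65
169·t² − 130·t + 44 = 0  ⇒  m = 65² − 169·44 = -3211
m = -3211 < 0,  v_rel·d = 65 > 0  ⇒  outside

inside=no margin=-3211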